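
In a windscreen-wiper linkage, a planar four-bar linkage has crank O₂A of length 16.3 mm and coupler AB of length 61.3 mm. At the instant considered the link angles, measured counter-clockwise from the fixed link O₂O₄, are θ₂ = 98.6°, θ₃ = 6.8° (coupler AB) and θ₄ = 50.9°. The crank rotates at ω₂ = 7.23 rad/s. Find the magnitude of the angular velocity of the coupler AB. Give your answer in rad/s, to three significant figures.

2.04

ω₂ = 7.23 rad/s
Differentiating the loop-closure r₂e^{iθ₂}+r₃e^{iθ₃}=r₁+r₄e^{iθ₄} gives r₂ω₂e^{iθ₂}+r₃ω₃e^{iθ₃}=r₄ω₄e^{iθ₄}.
Eliminating the other unknown: ω₃ = r₂ω₂ sin(θ₄−θ₂) / [r₃ sin(θ₃−θ₄)].
Numerator sine = -0.73963; denominator sine = -0.69591.
Result = 0.0163·7.23·(-0.73963) / (0.0613·(-0.69591)) = +2.0433 rad/s; magnitude 2.0433 rad/s.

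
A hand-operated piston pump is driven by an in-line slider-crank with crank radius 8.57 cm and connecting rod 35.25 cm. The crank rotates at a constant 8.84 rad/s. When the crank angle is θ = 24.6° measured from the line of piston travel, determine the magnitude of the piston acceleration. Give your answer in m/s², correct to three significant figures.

ω = 8.84 rad/s
x(θ) = r cosθ + √(L² − r² sin²θ); with ω constant, a = ω²·d²x/dθ².
d²x/dθ² = −r cosθ − r²(cos2θ)/√u − r⁴ sin²2θ/(4u^{3/2}),  u = L² − r² sin²θ = 0.122984 m².
Substituting r = 0.0857 m, L = 0.3525 m, θ = 24.6°: d²x/dθ² = -0.091785 m.
a = ω²·d²x/dθ² = (8.84)²·(-0.091785) = -7.1726 m/s²;  |a| = 7.1726 m/s².

7.17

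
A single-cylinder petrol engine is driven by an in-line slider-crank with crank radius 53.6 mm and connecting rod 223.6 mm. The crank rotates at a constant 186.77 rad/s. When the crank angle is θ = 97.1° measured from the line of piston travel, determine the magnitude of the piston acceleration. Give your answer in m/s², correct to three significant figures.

678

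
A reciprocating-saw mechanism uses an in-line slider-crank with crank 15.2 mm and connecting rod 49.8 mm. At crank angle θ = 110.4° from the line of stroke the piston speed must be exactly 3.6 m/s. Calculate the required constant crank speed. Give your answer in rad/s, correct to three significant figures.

For an in-line slider-crank, |v_piston| = rω|sinθ|·[1 + r cosθ/√(L² − r² sin²θ)].
With r = 0.0152 m, L = 0.0498 m, θ = 110.4°: the bracketed kinematic factor |dx/dθ| = 0.012665 m.
ω = v/|dx/dθ| = 3.6/0.012665 = 284.25 rad/s.

284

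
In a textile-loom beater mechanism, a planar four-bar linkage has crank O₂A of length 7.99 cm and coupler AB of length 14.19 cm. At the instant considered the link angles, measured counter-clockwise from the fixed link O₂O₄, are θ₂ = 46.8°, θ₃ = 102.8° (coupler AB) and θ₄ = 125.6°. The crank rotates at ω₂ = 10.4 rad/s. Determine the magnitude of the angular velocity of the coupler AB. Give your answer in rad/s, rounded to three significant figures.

14.8

ω₂ = 10.4 rad/s
Differentiating the loop-closure r₂e^{iθ₂}+r₃e^{iθ₃}=r₁+r₄e^{iθ₄} gives r₂ω₂e^{iθ₂}+r₃ω₃e^{iθ₃}=r₄ω₄e^{iθ₄}.
Eliminating the other unknown: ω₃ = r₂ω₂ sin(θ₄−θ₂) / [r₃ sin(θ₃−θ₄)].
Numerator sine = +0.98096; denominator sine = -0.38752.
Result = 0.0799·10.4·(+0.98096) / (0.1419·(-0.38752)) = -14.824 rad/s; magnitude 14.824 rad/s.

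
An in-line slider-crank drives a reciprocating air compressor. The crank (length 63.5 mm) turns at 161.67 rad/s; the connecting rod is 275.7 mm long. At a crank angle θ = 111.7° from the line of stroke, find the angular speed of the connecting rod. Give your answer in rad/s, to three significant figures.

14.1

ω = 161.7 rad/s
The rod makes angle φ with the slider axis where L sinφ = r sinθ; differentiating, L cosφ·φ̇ = r ω cosθ.
L cosφ = √(L² − r² sin²θ) = 0.26931 m.
|ω_rod| = r ω |cosθ| / √(L² − r² sin²θ) = 0.0635·161.7·0.36975/0.26931 = 14.095 rad/s.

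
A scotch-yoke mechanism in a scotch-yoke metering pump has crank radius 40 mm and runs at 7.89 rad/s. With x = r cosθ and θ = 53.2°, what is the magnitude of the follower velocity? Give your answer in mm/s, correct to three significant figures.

ω = 7.89 rad/s
x = r cosθ ⇒ ẋ = −rω sinθ.
|v| = rω|sinθ| = 0.04·7.89·|sin 53.2°| = 0.25271 m/s = 252.71 mm/s.

253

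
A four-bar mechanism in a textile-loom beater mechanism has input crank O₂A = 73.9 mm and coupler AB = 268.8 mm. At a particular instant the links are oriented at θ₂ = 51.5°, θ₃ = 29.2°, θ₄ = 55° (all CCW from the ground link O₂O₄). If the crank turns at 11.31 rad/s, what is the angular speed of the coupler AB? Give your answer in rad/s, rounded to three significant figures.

ω₂ = 11.31 rad/s
Differentiating the loop-closure r₂e^{iθ₂}+r₃e^{iθ₃}=r₁+r₄e^{iθ₄} gives r₂ω₂e^{iθ₂}+r₃ω₃e^{iθ₃}=r₄ω₄e^{iθ₄}.
Eliminating the other unknown: ω₃ = r₂ω₂ sin(θ₄−θ₂) / [r₃ sin(θ₃−θ₄)].
Numerator sine = +0.06105; denominator sine = -0.43523.
Result = 0.0739·11.31·(+0.06105) / (0.2688·(-0.43523)) = -0.43615 rad/s; magnitude 0.43615 rad/s.

0.436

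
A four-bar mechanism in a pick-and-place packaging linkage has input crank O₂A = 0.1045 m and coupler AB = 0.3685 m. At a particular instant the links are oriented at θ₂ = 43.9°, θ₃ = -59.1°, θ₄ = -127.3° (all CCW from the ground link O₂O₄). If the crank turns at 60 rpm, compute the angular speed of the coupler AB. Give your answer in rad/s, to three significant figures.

0.294

ω₂ = 6.283 rad/s (from 60 rpm).
Differentiating the loop-closure r₂e^{iθ₂}+r₃e^{iθ₃}=r₁+r₄e^{iθ₄} gives r₂ω₂e^{iθ₂}+r₃ω₃e^{iθ₃}=r₄ω₄e^{iθ₄}.
Eliminating the other unknown: ω₃ = r₂ω₂ sin(θ₄−θ₂) / [r₃ sin(θ₃−θ₄)].
Numerator sine = -0.15299; denominator sine = +0.92849.
Result = 0.1045·6.283·(-0.15299) / (0.3685·(+0.92849)) = -0.29359 rad/s; magnitude 0.29359 rad/s.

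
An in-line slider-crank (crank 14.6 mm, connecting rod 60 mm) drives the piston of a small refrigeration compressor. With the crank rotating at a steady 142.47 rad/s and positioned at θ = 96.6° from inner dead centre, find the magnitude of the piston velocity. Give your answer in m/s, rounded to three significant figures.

2.01

ω = 142.5 rad/s
For an in-line slider-crank, x = r cosθ + √(L² − r² sin²θ), so v = −rω sinθ·[1 + r cosθ/√(L² − r² sin²θ)].
With r = 0.0146 m, L = 0.06 m, θ = 96.6°: √(L² − r² sin²θ) = 0.058221 m.
v = −0.0146·142.5·0.99337·[1 + 0.0146·-0.11494/0.058221] = -2.0067 m/s.
|v| = 2.0067 m/s.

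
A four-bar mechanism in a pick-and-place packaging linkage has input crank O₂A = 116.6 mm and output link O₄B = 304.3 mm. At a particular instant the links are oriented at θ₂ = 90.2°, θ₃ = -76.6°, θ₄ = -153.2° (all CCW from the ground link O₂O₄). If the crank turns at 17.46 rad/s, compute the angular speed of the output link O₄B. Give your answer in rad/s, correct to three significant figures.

ω₂ = 17.46 rad/s
Differentiating the loop-closure r₂e^{iθ₂}+r₃e^{iθ₃}=r₁+r₄e^{iθ₄} gives r₂ω₂e^{iθ₂}+r₃ω₃e^{iθ₃}=r₄ω₄e^{iθ₄}.
Eliminating the other unknown: ω₄ = r₂ω₂ sin(θ₂−θ₃) / [r₄ sin(θ₄−θ₃)].
Numerator sine = +0.22835; denominator sine = -0.97278.
Result = 0.1166·17.46·(+0.22835) / (0.3043·(-0.97278)) = -1.5705 rad/s; magnitude 1.5705 rad/s.

1.57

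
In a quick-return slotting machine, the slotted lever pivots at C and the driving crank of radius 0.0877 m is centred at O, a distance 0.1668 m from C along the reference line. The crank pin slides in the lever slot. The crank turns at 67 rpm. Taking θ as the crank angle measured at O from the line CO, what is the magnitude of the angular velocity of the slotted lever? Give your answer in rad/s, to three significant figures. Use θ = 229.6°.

ω = 7.016 rad/s (from 67 rpm).
Crank pin A relative to C: A = (d + r cosθ, r sinθ); lever angle φ = atan2(r sinθ, d + r cosθ).
Differentiating tanφ: φ̇ = rω(d cosθ + r)/(d² + r² + 2dr cosθ).
d² + r² + 2dr cosθ = |CA|² = 0.0165517 m²;  d cosθ + r = -0.020406 m.
|ω_lever| = |0.0877·7.016·-0.020406| / 0.0165517 = 0.75863 rad/s.

0.759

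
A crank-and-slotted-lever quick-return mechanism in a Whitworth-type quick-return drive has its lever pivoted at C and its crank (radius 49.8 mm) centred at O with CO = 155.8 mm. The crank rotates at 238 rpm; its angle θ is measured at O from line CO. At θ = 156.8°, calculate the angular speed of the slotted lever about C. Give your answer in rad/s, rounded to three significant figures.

9.28

ω = 24.92 rad/s (from 238 rpm).
Crank pin A relative to C: A = (d + r cosθ, r sinθ); lever angle φ = atan2(r sinθ, d + r cosθ).
Differentiating tanφ: φ̇ = rω(d cosθ + r)/(d² + r² + 2dr cosθ).
d² + r² + 2dr cosθ = |CA|² = 0.0124908 m²;  d cosθ + r = -0.093401 m.
|ω_lever| = |0.0498·24.92·-0.093401| / 0.0124908 = 9.281 rad/s.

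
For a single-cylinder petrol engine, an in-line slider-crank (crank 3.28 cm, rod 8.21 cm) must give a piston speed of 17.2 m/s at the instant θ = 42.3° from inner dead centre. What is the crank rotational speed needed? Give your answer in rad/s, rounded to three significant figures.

596

For an in-line slider-crank, |v_piston| = rω|sinθ|·[1 + r cosθ/√(L² − r² sin²θ)].
With r = 0.0328 m, L = 0.0821 m, θ = 42.3°: the bracketed kinematic factor |dx/dθ| = 0.028847 m.
ω = v/|dx/dθ| = 17.2/0.028847 = 596.25 rad/s.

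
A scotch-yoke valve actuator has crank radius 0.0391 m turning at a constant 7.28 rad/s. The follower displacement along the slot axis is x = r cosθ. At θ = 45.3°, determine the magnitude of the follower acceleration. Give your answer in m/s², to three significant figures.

ω = 7.28 rad/s
x = r cosθ ⇒ ẍ = −rω² cosθ (ω constant).
|a| = rω²|cosθ| = 0.0391·(7.28)²·|cos 45.3°| = 1.4576 m/s².

1.46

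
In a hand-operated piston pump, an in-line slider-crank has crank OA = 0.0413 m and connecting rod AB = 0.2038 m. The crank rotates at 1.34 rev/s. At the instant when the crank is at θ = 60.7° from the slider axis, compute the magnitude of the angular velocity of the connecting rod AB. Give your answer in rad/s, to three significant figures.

0.848

ω = 8.419 rad/s (converted from 1.34 rev/s).
The rod makes angle φ with the slider axis where L sinφ = r sinθ; differentiating, L cosφ·φ̇ = r ω cosθ.
L cosφ = √(L² − r² sin²θ) = 0.20059 m.
|ω_rod| = r ω |cosθ| / √(L² − r² sin²θ) = 0.0413·8.419·0.48938/0.20059 = 0.84834 rad/s.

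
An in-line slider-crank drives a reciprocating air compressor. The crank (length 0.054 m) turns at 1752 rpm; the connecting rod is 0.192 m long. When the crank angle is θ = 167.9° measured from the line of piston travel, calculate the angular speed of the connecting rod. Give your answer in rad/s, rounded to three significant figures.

ω = 183.5 rad/s (converted from 1752 rpm).
The rod makes angle φ with the slider axis where L sinφ = r sinθ; differentiating, L cosφ·φ̇ = r ω cosθ.
L cosφ = √(L² − r² sin²θ) = 0.19167 m.
|ω_rod| = r ω |cosθ| / √(L² − r² sin²θ) = 0.054·183.5·0.97778/0.19167 = 50.542 rad/s.

50.5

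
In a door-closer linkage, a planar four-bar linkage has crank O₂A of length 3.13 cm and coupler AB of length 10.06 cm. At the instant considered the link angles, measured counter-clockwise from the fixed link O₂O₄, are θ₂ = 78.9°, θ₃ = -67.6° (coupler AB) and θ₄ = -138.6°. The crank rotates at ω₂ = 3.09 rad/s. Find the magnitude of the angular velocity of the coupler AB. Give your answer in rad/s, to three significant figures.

ω₂ = 3.09 rad/s
Differentiating the loop-closure r₂e^{iθ₂}+r₃e^{iθ₃}=r₁+r₄e^{iθ₄} gives r₂ω₂e^{iθ₂}+r₃ω₃e^{iθ₃}=r₄ω₄e^{iθ₄}.
Eliminating the other unknown: ω₃ = r₂ω₂ sin(θ₄−θ₂) / [r₃ sin(θ₃−θ₄)].
Numerator sine = +0.60876; denominator sine = +0.94552.
Result = 0.0313·3.09·(+0.60876) / (0.1006·(+0.94552)) = +0.61899 rad/s; magnitude 0.61899 rad/s.

0.619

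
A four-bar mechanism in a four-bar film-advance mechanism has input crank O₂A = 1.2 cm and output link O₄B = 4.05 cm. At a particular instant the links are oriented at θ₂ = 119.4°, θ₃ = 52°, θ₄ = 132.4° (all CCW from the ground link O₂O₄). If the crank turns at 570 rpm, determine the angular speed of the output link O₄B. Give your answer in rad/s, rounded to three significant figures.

ω₂ = 59.69 rad/s (from 570 rpm).
Differentiating the loop-closure r₂e^{iθ₂}+r₃e^{iθ₃}=r₁+r₄e^{iθ₄} gives r₂ω₂e^{iθ₂}+r₃ω₃e^{iθ₃}=r₄ω₄e^{iθ₄}.
Eliminating the other unknown: ω₄ = r₂ω₂ sin(θ₂−θ₃) / [r₄ sin(θ₄−θ₃)].
Numerator sine = +0.92321; denominator sine = +0.98600.
Result = 0.012·59.69·(+0.92321) / (0.0405·(+0.98600)) = +16.56 rad/s; magnitude 16.56 rad/s.

16.6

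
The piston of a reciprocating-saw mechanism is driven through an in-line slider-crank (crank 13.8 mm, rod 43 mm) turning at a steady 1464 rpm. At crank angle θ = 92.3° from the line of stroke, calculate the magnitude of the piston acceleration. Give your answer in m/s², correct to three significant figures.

123

ω = 2π·1464/60 = 153.3 rad/s
x(θ) = r cosθ + √(L² − r² sin²θ); with ω constant, a = ω²·d²x/dθ².
d²x/dθ² = −r cosθ − r²(cos2θ)/√u − r⁴ sin²2θ/(4u^{3/2}),  u = L² − r² sin²θ = 0.00165887 m².
Substituting r = 0.0138 m, L = 0.043 m, θ = 92.3°: d²x/dθ² = +0.0052137 m.
a = ω²·d²x/dθ² = (153.3)²·(+0.0052137) = +122.54 m/s²;  |a| = 122.54 m/s².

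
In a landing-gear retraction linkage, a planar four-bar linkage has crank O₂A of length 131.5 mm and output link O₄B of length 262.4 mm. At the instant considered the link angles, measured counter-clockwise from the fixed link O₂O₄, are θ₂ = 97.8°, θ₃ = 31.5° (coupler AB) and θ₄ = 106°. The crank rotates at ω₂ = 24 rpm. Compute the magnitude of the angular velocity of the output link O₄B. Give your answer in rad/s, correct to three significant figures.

1.20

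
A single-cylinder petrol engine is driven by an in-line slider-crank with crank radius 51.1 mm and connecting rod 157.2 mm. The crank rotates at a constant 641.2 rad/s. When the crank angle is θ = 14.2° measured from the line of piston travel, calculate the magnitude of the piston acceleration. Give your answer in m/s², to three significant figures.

ω = 641.2 rad/s
x(θ) = r cosθ + √(L² − r² sin²θ); with ω constant, a = ω²·d²x/dθ².
d²x/dθ² = −r cosθ − r²(cos2θ)/√u − r⁴ sin²2θ/(4u^{3/2}),  u = L² − r² sin²θ = 0.0245547 m².
Substituting r = 0.0511 m, L = 0.1572 m, θ = 14.2°: d²x/dθ² = -0.064297 m.
a = ω²·d²x/dθ² = (641.2)²·(-0.064297) = -26435 m/s²;  |a| = 26435 m/s².

26400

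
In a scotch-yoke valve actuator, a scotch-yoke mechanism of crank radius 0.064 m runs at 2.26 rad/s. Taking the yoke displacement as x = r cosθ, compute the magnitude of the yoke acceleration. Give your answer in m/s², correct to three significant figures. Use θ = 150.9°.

0.286

ω = 2.26 rad/s
x = r cosθ ⇒ ẍ = −rω² cosθ (ω constant).
|a| = rω²|cosθ| = 0.064·(2.26)²·|cos 150.9°| = 0.28562 m/s².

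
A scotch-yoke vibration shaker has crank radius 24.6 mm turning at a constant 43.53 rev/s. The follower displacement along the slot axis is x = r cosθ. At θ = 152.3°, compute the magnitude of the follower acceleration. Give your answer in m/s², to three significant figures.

ω = 273.5 rad/s (from 43.53 rev/s).
x = r cosθ ⇒ ẍ = −rω² cosθ (ω constant).
|a| = rω²|cosθ| = 0.0246·(273.5)²·|cos 152.3°| = 1629.3 m/s².

1630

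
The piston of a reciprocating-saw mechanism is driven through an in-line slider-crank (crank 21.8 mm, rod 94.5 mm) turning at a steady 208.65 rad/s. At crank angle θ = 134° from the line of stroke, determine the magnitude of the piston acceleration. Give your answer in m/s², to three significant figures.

664

ω = 208.7 rad/s
x(θ) = r cosθ + √(L² − r² sin²θ); with ω constant, a = ω²·d²x/dθ².
d²x/dθ² = −r cosθ − r²(cos2θ)/√u − r⁴ sin²2θ/(4u^{3/2}),  u = L² − r² sin²θ = 0.00868434 m².
Substituting r = 0.0218 m, L = 0.0945 m, θ = 134°: d²x/dθ² = +0.015252 m.
a = ω²·d²x/dθ² = (208.7)²·(+0.015252) = +663.99 m/s²;  |a| = 663.99 m/s².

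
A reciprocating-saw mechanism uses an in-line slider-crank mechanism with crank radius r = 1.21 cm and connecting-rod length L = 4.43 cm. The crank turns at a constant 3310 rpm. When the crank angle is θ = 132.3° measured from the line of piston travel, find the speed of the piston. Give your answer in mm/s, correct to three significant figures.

ω = 2π·3310/60 = 346.6 rad/s
For an in-line slider-crank, x = r cosθ + √(L² − r² sin²θ), so v = −rω sinθ·[1 + r cosθ/√(L² − r² sin²θ)].
With r = 0.0121 m, L = 0.0443 m, θ = 132.3°: √(L² − r² sin²θ) = 0.043387 m.
v = −0.0121·346.6·0.73963·[1 + 0.0121·-0.67301/0.043387] = -2.5199 m/s.
|v| = 2.5199 m/s = 2519.9 mm/s.

2520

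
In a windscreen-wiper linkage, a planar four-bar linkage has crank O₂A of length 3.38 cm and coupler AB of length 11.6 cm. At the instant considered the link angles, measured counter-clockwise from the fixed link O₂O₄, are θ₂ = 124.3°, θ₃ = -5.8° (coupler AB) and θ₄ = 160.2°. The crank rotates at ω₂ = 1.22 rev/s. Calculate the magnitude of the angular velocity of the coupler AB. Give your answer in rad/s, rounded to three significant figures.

5.41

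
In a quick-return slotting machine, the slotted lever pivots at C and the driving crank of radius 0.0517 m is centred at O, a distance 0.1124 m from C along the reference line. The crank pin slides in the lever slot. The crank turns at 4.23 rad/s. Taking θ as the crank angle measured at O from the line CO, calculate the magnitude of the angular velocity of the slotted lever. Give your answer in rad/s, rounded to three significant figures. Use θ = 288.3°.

ω = 4.23 rad/s
Crank pin A relative to C: A = (d + r cosθ, r sinθ); lever angle φ = atan2(r sinθ, d + r cosθ).
Differentiating tanφ: φ̇ = rω(d cosθ + r)/(d² + r² + 2dr cosθ).
d² + r² + 2dr cosθ = |CA|² = 0.0189559 m²;  d cosθ + r = +0.086993 m.
|ω_lever| = |0.0517·4.23·+0.086993| / 0.0189559 = 1.0036 rad/s.

1.00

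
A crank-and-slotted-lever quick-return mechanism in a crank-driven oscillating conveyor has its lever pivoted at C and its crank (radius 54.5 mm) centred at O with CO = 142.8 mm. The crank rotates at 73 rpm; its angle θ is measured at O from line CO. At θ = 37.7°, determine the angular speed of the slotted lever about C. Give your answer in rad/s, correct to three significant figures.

ω = 7.645 rad/s (from 73 rpm).
Crank pin A relative to C: A = (d + r cosθ, r sinθ); lever angle φ = atan2(r sinθ, d + r cosθ).
Differentiating tanφ: φ̇ = rω(d cosθ + r)/(d² + r² + 2dr cosθ).
d² + r² + 2dr cosθ = |CA|² = 0.0356776 m²;  d cosθ + r = +0.16749 m.
|ω_lever| = |0.0545·7.645·+0.16749| / 0.0356776 = 1.9558 rad/s.

1.96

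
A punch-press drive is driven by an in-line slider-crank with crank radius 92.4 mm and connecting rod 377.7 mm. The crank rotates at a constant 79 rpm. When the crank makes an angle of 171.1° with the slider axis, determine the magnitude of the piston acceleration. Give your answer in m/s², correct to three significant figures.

4.77

ω = 2π·79/60 = 8.273 rad/s
x(θ) = r cosθ + √(L² − r² sin²θ); with ω constant, a = ω²·d²x/dθ².
d²x/dθ² = −r cosθ − r²(cos2θ)/√u − r⁴ sin²2θ/(4u^{3/2}),  u = L² − r² sin²θ = 0.142453 m².
Substituting r = 0.0924 m, L = 0.3777 m, θ = 171.1°: d²x/dθ² = +0.069718 m.
a = ω²·d²x/dθ² = (8.273)²·(+0.069718) = +4.7715 m/s²;  |a| = 4.7715 m/s².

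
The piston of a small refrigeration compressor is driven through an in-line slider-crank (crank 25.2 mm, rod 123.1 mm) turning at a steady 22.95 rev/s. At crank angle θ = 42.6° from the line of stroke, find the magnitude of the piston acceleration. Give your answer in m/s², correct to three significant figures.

396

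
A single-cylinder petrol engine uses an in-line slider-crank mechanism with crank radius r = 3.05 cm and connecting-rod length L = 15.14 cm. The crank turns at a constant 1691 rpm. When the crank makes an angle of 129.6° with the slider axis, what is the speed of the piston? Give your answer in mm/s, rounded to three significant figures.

3620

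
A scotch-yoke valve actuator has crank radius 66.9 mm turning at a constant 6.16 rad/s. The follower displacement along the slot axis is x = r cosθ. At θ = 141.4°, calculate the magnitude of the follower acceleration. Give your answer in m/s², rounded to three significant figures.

ω = 6.16 rad/s
x = r cosθ ⇒ ẍ = −rω² cosθ (ω constant).
|a| = rω²|cosθ| = 0.0669·(6.16)²·|cos 141.4°| = 1.9839 m/s².

1.98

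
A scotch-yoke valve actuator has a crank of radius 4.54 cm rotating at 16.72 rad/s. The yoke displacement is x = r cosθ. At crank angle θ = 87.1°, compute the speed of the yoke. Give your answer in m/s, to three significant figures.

ω = 16.72 rad/s
x = r cosθ ⇒ ẋ = −rω sinθ.
|v| = rω|sinθ| = 0.0454·16.72·|sin 87.1°| = 0.75812 m/s.

0.758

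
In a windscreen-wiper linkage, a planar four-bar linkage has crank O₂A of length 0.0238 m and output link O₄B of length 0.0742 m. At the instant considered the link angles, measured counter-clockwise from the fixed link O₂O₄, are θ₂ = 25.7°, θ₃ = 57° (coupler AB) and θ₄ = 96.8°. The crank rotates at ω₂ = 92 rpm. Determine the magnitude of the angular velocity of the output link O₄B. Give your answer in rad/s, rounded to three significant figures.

2.51

ω₂ = 9.634 rad/s (from 92 rpm).
Differentiating the loop-closure r₂e^{iθ₂}+r₃e^{iθ₃}=r₁+r₄e^{iθ₄} gives r₂ω₂e^{iθ₂}+r₃ω₃e^{iθ₃}=r₄ω₄e^{iθ₄}.
Eliminating the other unknown: ω₄ = r₂ω₂ sin(θ₂−θ₃) / [r₄ sin(θ₄−θ₃)].
Numerator sine = -0.51952; denominator sine = +0.64011.
Result = 0.0238·9.634·(-0.51952) / (0.0742·(+0.64011)) = -2.5081 rad/s; magnitude 2.5081 rad/s.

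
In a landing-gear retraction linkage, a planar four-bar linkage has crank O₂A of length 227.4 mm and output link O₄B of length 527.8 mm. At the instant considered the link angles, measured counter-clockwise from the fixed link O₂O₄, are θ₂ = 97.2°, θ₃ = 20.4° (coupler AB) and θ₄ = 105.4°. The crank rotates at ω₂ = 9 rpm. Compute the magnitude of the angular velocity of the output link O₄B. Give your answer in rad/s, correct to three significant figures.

0.397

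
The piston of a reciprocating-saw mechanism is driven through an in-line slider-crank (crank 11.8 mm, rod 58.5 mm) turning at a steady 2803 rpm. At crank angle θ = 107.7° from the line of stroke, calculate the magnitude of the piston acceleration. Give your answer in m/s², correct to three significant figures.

ω = 2π·2803/60 = 293.5 rad/s
x(θ) = r cosθ + √(L² − r² sin²θ); with ω constant, a = ω²·d²x/dθ².
d²x/dθ² = −r cosθ − r²(cos2θ)/√u − r⁴ sin²2θ/(4u^{3/2}),  u = L² − r² sin²θ = 0.00329588 m².
Substituting r = 0.0118 m, L = 0.0585 m, θ = 107.7°: d²x/dθ² = +0.005556 m.
a = ω²·d²x/dθ² = (293.5)²·(+0.005556) = +478.7 m/s²;  |a| = 478.7 m/s².

479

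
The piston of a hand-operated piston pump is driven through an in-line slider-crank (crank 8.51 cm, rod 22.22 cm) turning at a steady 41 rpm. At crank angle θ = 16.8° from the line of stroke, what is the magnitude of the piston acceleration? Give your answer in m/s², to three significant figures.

2.01

ω = 2π·41/60 = 4.294 rad/s
x(θ) = r cosθ + √(L² − r² sin²θ); with ω constant, a = ω²·d²x/dθ².
d²x/dθ² = −r cosθ − r²(cos2θ)/√u − r⁴ sin²2θ/(4u^{3/2}),  u = L² − r² sin²θ = 0.0487678 m².
Substituting r = 0.0851 m, L = 0.2222 m, θ = 16.8°: d²x/dθ² = -0.10916 m.
a = ω²·d²x/dθ² = (4.294)²·(-0.10916) = -2.0122 m/s²;  |a| = 2.0122 m/s².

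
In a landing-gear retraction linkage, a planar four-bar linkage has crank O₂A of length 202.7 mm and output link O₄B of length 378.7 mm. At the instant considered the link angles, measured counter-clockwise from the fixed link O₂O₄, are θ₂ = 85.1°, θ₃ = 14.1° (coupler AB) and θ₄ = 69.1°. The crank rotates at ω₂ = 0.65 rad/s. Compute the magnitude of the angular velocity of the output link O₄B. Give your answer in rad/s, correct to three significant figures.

0.402

ω₂ = 0.65 rad/s
Differentiating the loop-closure r₂e^{iθ₂}+r₃e^{iθ₃}=r₁+r₄e^{iθ₄} gives r₂ω₂e^{iθ₂}+r₃ω₃e^{iθ₃}=r₄ω₄e^{iθ₄}.
Eliminating the other unknown: ω₄ = r₂ω₂ sin(θ₂−θ₃) / [r₄ sin(θ₄−θ₃)].
Numerator sine = +0.94552; denominator sine = +0.81915.
Result = 0.2027·0.65·(+0.94552) / (0.3787·(+0.81915)) = +0.40158 rad/s; magnitude 0.40158 rad/s.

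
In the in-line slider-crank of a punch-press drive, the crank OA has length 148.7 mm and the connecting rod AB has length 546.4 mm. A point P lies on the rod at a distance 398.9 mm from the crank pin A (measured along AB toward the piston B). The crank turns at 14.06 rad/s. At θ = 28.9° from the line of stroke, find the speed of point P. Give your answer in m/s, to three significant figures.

1.29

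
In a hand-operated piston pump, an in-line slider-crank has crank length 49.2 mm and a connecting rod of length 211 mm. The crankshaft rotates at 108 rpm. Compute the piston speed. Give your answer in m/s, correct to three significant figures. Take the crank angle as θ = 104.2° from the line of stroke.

0.508

ω = 2π·108/60 = 11.31 rad/s
For an in-line slider-crank, x = r cosθ + √(L² − r² sin²θ), so v = −rω sinθ·[1 + r cosθ/√(L² − r² sin²θ)].
With r = 0.0492 m, L = 0.211 m, θ = 104.2°: √(L² − r² sin²θ) = 0.20554 m.
v = −0.0492·11.31·0.96945·[1 + 0.0492·-0.24531/0.20554] = -0.50776 m/s.
|v| = 0.50776 m/s.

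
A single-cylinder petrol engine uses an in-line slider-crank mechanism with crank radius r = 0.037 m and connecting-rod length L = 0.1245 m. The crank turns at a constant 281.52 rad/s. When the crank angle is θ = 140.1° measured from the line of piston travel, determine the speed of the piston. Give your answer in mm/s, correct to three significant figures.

5130

ω = 281.5 rad/s
For an in-line slider-crank, x = r cosθ + √(L² − r² sin²θ), so v = −rω sinθ·[1 + r cosθ/√(L² − r² sin²θ)].
With r = 0.037 m, L = 0.1245 m, θ = 140.1°: √(L² − r² sin²θ) = 0.12222 m.
v = −0.037·281.5·0.64145·[1 + 0.037·-0.76717/0.12222] = -5.1297 m/s.
|v| = 5.1297 m/s = 5129.7 mm/s.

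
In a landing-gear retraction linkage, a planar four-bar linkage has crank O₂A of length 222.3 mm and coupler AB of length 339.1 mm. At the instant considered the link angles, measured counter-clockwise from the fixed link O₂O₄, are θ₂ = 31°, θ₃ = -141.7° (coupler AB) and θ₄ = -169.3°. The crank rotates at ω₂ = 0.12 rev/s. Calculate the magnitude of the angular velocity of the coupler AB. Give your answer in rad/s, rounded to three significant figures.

0.370

ω₂ = 0.754 rad/s (from 0.12 rev/s).
Differentiating the loop-closure r₂e^{iθ₂}+r₃e^{iθ₃}=r₁+r₄e^{iθ₄} gives r₂ω₂e^{iθ₂}+r₃ω₃e^{iθ₃}=r₄ω₄e^{iθ₄}.
Eliminating the other unknown: ω₃ = r₂ω₂ sin(θ₄−θ₂) / [r₃ sin(θ₃−θ₄)].
Numerator sine = +0.34694; denominator sine = +0.46330.
Result = 0.2223·0.754·(+0.34694) / (0.3391·(+0.46330)) = +0.37014 rad/s; magnitude 0.37014 rad/s.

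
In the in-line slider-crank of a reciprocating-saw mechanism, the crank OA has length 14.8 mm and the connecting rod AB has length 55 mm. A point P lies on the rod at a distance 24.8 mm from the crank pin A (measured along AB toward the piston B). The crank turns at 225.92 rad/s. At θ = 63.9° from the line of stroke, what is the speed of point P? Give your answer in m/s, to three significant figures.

3.27

ω = 225.9 rad/s.  Crank-pin speed |V_A| = rω = 3.3436 m/s, perpendicular to OA.
Rod angle: sinφ = −(r/L) sinθ ⇒ φ = -13.984°; ω_rod = −rω cosθ/√(L²−r²sin²θ) = -27.562 rad/s.
V_P = V_A + ω_rod × AP, with AP = 0.0248 m along the rod.
Components: V_Px = −rω sinθ − a·ω_rod·sinφ = -3.1678 m/s;  V_Py = rω cosθ + a·ω_rod·cosφ = +0.80771 m/s.
|V_P| = √(V_Px² + V_Py²) = 3.2692 m/s.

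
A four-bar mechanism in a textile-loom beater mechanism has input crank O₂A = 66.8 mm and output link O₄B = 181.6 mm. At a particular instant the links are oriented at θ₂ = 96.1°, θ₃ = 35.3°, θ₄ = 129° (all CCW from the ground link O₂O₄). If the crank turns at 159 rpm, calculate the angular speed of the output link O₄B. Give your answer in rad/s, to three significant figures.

5.36

ω₂ = 16.65 rad/s (from 159 rpm).
Differentiating the loop-closure r₂e^{iθ₂}+r₃e^{iθ₃}=r₁+r₄e^{iθ₄} gives r₂ω₂e^{iθ₂}+r₃ω₃e^{iθ₃}=r₄ω₄e^{iθ₄}.
Eliminating the other unknown: ω₄ = r₂ω₂ sin(θ₂−θ₃) / [r₄ sin(θ₄−θ₃)].
Numerator sine = +0.87292; denominator sine = +0.99792.
Result = 0.0668·16.65·(+0.87292) / (0.1816·(+0.99792)) = +5.3576 rad/s; magnitude 5.3576 rad/s.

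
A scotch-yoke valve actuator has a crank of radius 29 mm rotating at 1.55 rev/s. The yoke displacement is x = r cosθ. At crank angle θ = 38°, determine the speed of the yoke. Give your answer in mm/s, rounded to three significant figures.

ω = 9.739 rad/s (from 1.55 rev/s).
x = r cosθ ⇒ ẋ = −rω sinθ.
|v| = rω|sinθ| = 0.029·9.739·|sin 38°| = 0.17388 m/s = 173.88 mm/s.

174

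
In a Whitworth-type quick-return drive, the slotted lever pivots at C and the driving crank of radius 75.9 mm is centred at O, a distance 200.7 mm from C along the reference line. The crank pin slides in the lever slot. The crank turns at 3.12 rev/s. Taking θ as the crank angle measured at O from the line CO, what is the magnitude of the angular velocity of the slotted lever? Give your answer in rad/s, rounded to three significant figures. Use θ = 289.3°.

3.77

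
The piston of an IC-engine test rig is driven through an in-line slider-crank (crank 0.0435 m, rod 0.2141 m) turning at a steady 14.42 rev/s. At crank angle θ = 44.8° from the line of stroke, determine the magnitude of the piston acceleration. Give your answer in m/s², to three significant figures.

255

ω = 2π·14.4 = 90.6 rad/s
x(θ) = r cosθ + √(L² − r² sin²θ); with ω constant, a = ω²·d²x/dθ².
d²x/dθ² = −r cosθ − r²(cos2θ)/√u − r⁴ sin²2θ/(4u^{3/2}),  u = L² − r² sin²θ = 0.0448993 m².
Substituting r = 0.0435 m, L = 0.2141 m, θ = 44.8°: d²x/dθ² = -0.031023 m.
a = ω²·d²x/dθ² = (90.6)²·(-0.031023) = -254.67 m/s²;  |a| = 254.67 m/s².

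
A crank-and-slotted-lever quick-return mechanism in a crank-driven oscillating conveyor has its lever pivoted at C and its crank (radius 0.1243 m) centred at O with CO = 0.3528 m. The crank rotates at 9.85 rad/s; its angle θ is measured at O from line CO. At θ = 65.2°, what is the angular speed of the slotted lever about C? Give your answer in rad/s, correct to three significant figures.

1.89

ω = 9.85 rad/s
Crank pin A relative to C: A = (d + r cosθ, r sinθ); lever angle φ = atan2(r sinθ, d + r cosθ).
Differentiating tanφ: φ̇ = rω(d cosθ + r)/(d² + r² + 2dr cosθ).
d² + r² + 2dr cosθ = |CA|² = 0.176707 m²;  d cosθ + r = +0.27228 m.
|ω_lever| = |0.1243·9.85·+0.27228| / 0.176707 = 1.8866 rad/s.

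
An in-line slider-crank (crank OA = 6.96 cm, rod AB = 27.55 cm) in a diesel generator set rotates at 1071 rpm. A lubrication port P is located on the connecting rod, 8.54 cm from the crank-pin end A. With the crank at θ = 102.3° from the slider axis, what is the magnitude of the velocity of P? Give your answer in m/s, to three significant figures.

ω = 112.2 rad/s.  Crank-pin speed |V_A| = rω = 7.806 m/s, perpendicular to OA.
Rod angle: sinφ = −(r/L) sinθ ⇒ φ = -14.290°; ω_rod = −rω cosθ/√(L²−r²sin²θ) = +6.2287 rad/s.
V_P = V_A + ω_rod × AP, with AP = 0.0854 m along the rod.
Components: V_Px = −rω sinθ − a·ω_rod·sinφ = -7.4955 m/s;  V_Py = rω cosθ + a·ω_rod·cosφ = -1.1474 m/s.
|V_P| = √(V_Px² + V_Py²) = 7.5828 m/s.

7.58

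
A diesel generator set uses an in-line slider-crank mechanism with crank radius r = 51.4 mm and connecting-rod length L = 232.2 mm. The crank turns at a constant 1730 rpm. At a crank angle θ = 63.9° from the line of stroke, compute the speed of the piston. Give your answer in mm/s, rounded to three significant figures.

9190

ω = 2π·1730/60 = 181.2 rad/s
For an in-line slider-crank, x = r cosθ + √(L² − r² sin²θ), so v = −rω sinθ·[1 + r cosθ/√(L² − r² sin²θ)].
With r = 0.0514 m, L = 0.2322 m, θ = 63.9°: √(L² − r² sin²θ) = 0.22757 m.
v = −0.0514·181.2·0.89803·[1 + 0.0514·0.43994/0.22757] = -9.1933 m/s.
|v| = 9.1933 m/s = 9193.3 mm/s.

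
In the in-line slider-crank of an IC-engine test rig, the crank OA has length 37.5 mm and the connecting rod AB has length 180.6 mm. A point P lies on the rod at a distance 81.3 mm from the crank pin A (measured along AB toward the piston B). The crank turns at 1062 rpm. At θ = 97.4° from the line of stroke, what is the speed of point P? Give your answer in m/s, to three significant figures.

4.10

ω = 111.2 rad/s.  Crank-pin speed |V_A| = rω = 4.1705 m/s, perpendicular to OA.
Rod angle: sinφ = −(r/L) sinθ ⇒ φ = -11.883°; ω_rod = −rω cosθ/√(L²−r²sin²θ) = +3.0393 rad/s.
V_P = V_A + ω_rod × AP, with AP = 0.0813 m along the rod.
Components: V_Px = −rω sinθ − a·ω_rod·sinφ = -4.0848 m/s;  V_Py = rω cosθ + a·ω_rod·cosφ = -0.29534 m/s.
|V_P| = √(V_Px² + V_Py²) = 4.0955 m/s.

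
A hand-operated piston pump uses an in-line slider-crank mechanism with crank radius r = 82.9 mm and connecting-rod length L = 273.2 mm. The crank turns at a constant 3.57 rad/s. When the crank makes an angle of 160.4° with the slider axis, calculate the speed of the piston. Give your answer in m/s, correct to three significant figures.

ω = 3.57 rad/s
For an in-line slider-crank, x = r cosθ + √(L² − r² sin²θ), so v = −rω sinθ·[1 + r cosθ/√(L² − r² sin²θ)].
With r = 0.0829 m, L = 0.2732 m, θ = 160.4°: √(L² − r² sin²θ) = 0.27178 m.
v = −0.0829·3.57·0.33545·[1 + 0.0829·-0.94206/0.27178] = -0.07075 m/s.
|v| = 0.07075 m/s.

0.0708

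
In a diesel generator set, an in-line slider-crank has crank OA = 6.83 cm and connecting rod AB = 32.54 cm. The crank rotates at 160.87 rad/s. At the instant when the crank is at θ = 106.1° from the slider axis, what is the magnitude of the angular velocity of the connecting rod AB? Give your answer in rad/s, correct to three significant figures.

9.56

ω = 160.9 rad/s
The rod makes angle φ with the slider axis where L sinφ = r sinθ; differentiating, L cosφ·φ̇ = r ω cosθ.
L cosφ = √(L² − r² sin²θ) = 0.31871 m.
|ω_rod| = r ω |cosθ| / √(L² − r² sin²θ) = 0.0683·160.9·0.27731/0.31871 = 9.5602 rad/s.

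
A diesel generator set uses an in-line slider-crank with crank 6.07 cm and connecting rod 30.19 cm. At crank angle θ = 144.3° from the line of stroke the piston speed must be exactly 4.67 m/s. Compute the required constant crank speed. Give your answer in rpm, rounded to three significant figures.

For an in-line slider-crank, |v_piston| = rω|sinθ|·[1 + r cosθ/√(L² − r² sin²θ)].
With r = 0.0607 m, L = 0.3019 m, θ = 144.3°: the bracketed kinematic factor |dx/dθ| = 0.029597 m.
ω = v/|dx/dθ| = 4.67/0.029597 = 157.78 rad/s.
N = 60ω/(2π) = 1506.7 rpm.

1510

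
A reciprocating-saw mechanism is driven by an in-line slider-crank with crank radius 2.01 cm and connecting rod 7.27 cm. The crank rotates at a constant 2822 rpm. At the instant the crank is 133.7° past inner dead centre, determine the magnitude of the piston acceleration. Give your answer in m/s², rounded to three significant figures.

1230

ω = 2π·2822/60 = 295.5 rad/s
x(θ) = r cosθ + √(L² − r² sin²θ); with ω constant, a = ω²·d²x/dθ².
d²x/dθ² = −r cosθ − r²(cos2θ)/√u − r⁴ sin²2θ/(4u^{3/2}),  u = L² − r² sin²θ = 0.00507412 m².
Substituting r = 0.0201 m, L = 0.0727 m, θ = 133.7°: d²x/dθ² = +0.014031 m.
a = ω²·d²x/dθ² = (295.5)²·(+0.014031) = +1225.4 m/s²;  |a| = 1225.4 m/s².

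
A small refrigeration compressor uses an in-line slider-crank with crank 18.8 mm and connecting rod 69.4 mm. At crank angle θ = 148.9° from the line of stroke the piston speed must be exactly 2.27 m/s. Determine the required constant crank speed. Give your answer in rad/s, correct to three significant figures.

305

For an in-line slider-crank, |v_piston| = rω|sinθ|·[1 + r cosθ/√(L² − r² sin²θ)].
With r = 0.0188 m, L = 0.0694 m, θ = 148.9°: the bracketed kinematic factor |dx/dθ| = 0.007436 m.
ω = v/|dx/dθ| = 2.27/0.007436 = 305.27 rad/s.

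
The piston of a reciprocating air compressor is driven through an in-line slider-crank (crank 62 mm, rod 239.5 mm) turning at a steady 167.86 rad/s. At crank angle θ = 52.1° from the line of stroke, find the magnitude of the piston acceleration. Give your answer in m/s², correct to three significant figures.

967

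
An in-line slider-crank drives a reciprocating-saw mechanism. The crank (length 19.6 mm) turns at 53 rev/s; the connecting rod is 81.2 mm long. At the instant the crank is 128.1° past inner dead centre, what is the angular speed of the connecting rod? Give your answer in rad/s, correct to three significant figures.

50.5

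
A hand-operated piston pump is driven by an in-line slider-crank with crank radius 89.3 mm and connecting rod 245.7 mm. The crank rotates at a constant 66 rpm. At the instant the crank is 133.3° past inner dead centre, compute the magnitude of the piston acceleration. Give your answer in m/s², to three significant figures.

2.96

ω = 2π·66/60 = 6.912 rad/s
x(θ) = r cosθ + √(L² − r² sin²θ); with ω constant, a = ω²·d²x/dθ².
d²x/dθ² = −r cosθ − r²(cos2θ)/√u − r⁴ sin²2θ/(4u^{3/2}),  u = L² − r² sin²θ = 0.0561448 m².
Substituting r = 0.0893 m, L = 0.2457 m, θ = 133.3°: d²x/dθ² = +0.062049 m.
a = ω²·d²x/dθ² = (6.912)²·(+0.062049) = +2.964 m/s²;  |a| = 2.964 m/s².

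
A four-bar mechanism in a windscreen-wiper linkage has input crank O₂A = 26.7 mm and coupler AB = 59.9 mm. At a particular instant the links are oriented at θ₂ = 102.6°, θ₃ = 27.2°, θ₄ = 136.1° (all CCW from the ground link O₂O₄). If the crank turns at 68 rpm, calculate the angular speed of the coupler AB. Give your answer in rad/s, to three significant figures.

1.85

ω₂ = 7.121 rad/s (from 68 rpm).
Differentiating the loop-closure r₂e^{iθ₂}+r₃e^{iθ₃}=r₁+r₄e^{iθ₄} gives r₂ω₂e^{iθ₂}+r₃ω₃e^{iθ₃}=r₄ω₄e^{iθ₄}.
Eliminating the other unknown: ω₃ = r₂ω₂ sin(θ₄−θ₂) / [r₃ sin(θ₃−θ₄)].
Numerator sine = +0.55194; denominator sine = -0.94609.
Result = 0.0267·7.121·(+0.55194) / (0.0599·(-0.94609)) = -1.8517 rad/s; magnitude 1.8517 rad/s.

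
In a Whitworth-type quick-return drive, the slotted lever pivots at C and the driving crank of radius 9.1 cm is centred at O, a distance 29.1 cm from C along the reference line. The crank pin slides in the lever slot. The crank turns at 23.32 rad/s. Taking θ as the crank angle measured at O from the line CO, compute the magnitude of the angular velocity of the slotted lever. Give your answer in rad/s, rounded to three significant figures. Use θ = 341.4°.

5.44

ω = 23.32 rad/s
Crank pin A relative to C: A = (d + r cosθ, r sinθ); lever angle φ = atan2(r sinθ, d + r cosθ).
Differentiating tanφ: φ̇ = rω(d cosθ + r)/(d² + r² + 2dr cosθ).
d² + r² + 2dr cosθ = |CA|² = 0.143158 m²;  d cosθ + r = +0.3668 m.
|ω_lever| = |0.091·23.32·+0.3668| / 0.143158 = 5.4373 rad/s.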